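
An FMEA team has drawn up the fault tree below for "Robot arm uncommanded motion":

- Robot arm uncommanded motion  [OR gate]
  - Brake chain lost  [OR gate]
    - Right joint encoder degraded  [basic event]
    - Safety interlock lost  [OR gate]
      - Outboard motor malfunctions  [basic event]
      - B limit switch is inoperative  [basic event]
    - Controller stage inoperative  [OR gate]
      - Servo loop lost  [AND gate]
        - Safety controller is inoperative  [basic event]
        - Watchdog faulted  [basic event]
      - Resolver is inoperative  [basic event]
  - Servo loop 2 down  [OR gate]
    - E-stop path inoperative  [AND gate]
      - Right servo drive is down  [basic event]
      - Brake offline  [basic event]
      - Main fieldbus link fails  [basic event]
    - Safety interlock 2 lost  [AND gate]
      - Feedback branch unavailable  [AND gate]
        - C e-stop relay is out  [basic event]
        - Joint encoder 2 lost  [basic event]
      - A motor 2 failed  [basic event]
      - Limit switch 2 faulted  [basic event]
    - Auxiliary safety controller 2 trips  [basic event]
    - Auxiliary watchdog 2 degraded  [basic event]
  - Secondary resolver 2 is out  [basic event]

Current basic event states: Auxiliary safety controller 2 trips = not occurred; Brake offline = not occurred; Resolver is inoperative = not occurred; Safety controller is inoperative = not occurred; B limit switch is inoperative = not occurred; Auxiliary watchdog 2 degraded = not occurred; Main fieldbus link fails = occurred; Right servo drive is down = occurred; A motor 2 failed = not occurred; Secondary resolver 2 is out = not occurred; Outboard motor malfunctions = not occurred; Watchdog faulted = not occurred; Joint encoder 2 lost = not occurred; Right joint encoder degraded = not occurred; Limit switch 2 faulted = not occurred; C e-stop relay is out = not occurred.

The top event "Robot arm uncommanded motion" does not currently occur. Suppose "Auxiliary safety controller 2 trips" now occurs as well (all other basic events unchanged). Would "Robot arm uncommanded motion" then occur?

Yes

Counterfactual: set "Auxiliary safety controller 2 trips" to occurred.
Safety interlock lost [OR]: Outboard motor malfunctions=not, B limit switch is inoperative=not → no input occurs → does not occur.
Servo loop lost [AND]: Safety controller is inoperative=not, Watchdog faulted=not → not all inputs occur → does not occur.
Controller stage inoperative [OR]: Servo loop lost=not, Resolver is inoperative=not → no input occurs → does not occur.
Brake chain lost [OR]: Right joint encoder degraded=not, Safety interlock lost=not, Controller stage inoperative=not → no input occurs → does not occur.
E-stop path inoperative [AND]: Right servo drive is down=occurs, Brake offline=not, Main fieldbus link fails=occurs → not all inputs occur → does not occur.
Feedback branch unavailable [AND]: C e-stop relay is out=not, Joint encoder 2 lost=not → not all inputs occur → does not occur.
Safety interlock 2 lost [AND]: Feedback branch unavailable=not, A motor 2 failed=not, Limit switch 2 faulted=not → not all inputs occur → does not occur.
Servo loop 2 down [OR]: E-stop path inoperative=not, Safety interlock 2 lost=not, Auxiliary safety controller 2 trips=occurs, Auxiliary watchdog 2 degraded=not → at least one input occurs → occurs.
Robot arm uncommanded motion [OR]: Brake chain lost=not, Servo loop 2 down=occurs, Secondary resolver 2 is out=not → at least one input occurs → occurs.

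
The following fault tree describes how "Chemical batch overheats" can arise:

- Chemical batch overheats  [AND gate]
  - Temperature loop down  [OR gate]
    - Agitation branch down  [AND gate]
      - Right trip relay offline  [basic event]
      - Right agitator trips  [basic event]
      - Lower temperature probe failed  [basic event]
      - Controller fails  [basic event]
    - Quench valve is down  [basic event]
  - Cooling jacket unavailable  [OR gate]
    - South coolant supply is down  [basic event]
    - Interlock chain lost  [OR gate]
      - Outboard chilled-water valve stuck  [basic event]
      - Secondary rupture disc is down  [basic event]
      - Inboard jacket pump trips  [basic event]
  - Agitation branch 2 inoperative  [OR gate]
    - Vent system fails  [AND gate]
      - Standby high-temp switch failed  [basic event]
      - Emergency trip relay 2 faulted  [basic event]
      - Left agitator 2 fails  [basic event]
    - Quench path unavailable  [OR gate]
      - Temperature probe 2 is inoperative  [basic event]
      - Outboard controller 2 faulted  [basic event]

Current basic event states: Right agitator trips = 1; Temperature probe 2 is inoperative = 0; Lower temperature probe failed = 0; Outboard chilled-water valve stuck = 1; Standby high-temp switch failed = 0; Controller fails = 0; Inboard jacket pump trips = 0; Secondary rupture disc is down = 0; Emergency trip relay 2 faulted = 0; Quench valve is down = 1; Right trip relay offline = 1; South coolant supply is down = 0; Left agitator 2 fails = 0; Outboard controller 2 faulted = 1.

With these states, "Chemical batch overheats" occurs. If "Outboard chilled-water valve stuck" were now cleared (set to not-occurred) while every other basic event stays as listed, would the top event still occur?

No

Counterfactual: set "Outboard chilled-water valve stuck" to not occurred.
Agitation branch down [AND]: Right trip relay offline=occurs, Right agitator trips=occurs, Lower temperature probe failed=not, Controller fails=not → not all inputs occur → does not occur.
Temperature loop down [OR]: Agitation branch down=not, Quench valve is down=occurs → at least one input occurs → occurs.
Interlock chain lost [OR]: Outboard chilled-water valve stuck=not, Secondary rupture disc is down=not, Inboard jacket pump trips=not → no input occurs → does not occur.
Cooling jacket unavailable [OR]: South coolant supply is down=not, Interlock chain lost=not → no input occurs → does not occur.
Vent system fails [AND]: Standby high-temp switch failed=not, Emergency trip relay 2 faulted=not, Left agitator 2 fails=not → not all inputs occur → does not occur.
Quench path unavailable [OR]: Temperature probe 2 is inoperative=not, Outboard controller 2 faulted=occurs → at least one input occurs → occurs.
Agitation branch 2 inoperative [OR]: Vent system fails=not, Quench path unavailable=occurs → at least one input occurs → occurs.
Chemical batch overheats [AND]: Temperature loop down=occurs, Cooling jacket unavailable=not, Agitation branch 2 inoperative=occurs → not all inputs occur → does not occur.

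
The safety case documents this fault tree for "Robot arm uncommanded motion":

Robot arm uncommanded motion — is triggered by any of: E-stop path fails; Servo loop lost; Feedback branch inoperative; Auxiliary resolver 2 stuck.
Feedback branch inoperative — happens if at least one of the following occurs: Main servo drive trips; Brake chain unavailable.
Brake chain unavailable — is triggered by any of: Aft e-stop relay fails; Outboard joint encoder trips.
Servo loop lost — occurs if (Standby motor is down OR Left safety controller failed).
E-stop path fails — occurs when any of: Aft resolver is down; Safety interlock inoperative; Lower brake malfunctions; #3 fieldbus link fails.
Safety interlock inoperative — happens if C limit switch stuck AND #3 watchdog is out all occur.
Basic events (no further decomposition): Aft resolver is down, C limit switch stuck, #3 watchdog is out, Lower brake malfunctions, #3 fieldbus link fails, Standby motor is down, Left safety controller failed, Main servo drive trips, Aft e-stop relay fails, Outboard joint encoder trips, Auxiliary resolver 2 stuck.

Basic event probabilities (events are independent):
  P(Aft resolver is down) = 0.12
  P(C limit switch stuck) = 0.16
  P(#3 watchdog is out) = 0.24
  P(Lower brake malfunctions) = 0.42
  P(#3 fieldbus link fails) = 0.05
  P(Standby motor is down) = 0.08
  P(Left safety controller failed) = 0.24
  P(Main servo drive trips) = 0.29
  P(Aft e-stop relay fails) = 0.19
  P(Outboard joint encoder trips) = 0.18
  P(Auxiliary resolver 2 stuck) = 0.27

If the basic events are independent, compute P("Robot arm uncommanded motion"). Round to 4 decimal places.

0.8878

P(Safety interlock inoperative) [AND] = 0.16 × 0.24 = 0.038400
P(E-stop path fails) [OR] = 1 − (1−0.12) × (1−0.038400) × (1−0.42) × (1−0.05) = 0.533739
P(Servo loop lost) [OR] = 1 − (1−0.08) × (1−0.24) = 0.300800
P(Brake chain unavailable) [OR] = 1 − (1−0.19) × (1−0.18) = 0.335800
P(Feedback branch inoperative) [OR] = 1 − (1−0.29) × (1−0.335800) = 0.528418
P(Robot arm uncommanded motion) [OR] = 1 − (1−0.533739) × (1−0.300800) × (1−0.528418) × (1−0.27) = 0.887770
Rounded to 4 decimal places: P(Robot arm uncommanded motion) ≈ 0.8878.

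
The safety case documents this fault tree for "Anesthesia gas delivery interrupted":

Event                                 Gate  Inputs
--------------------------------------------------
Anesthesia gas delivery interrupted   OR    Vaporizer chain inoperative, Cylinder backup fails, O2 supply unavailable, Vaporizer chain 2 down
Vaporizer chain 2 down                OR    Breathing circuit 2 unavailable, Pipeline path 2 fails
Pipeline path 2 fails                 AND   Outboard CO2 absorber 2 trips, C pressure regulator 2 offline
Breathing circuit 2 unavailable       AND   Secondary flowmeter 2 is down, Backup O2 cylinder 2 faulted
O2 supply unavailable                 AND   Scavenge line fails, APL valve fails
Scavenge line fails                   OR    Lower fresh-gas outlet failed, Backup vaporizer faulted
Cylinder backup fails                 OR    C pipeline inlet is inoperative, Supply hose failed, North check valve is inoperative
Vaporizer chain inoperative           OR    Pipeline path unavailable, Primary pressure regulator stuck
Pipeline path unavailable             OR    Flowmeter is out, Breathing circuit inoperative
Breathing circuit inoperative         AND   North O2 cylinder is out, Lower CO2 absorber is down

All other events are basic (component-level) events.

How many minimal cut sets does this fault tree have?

Breathing circuit inoperative [AND]: one cut set from each child combined → 1 × 1 = 1 cut set(s).
Pipeline path unavailable [OR]: union of children's cut sets → 2 cut set(s).
Vaporizer chain inoperative [OR]: union of children's cut sets → 3 cut set(s).
Cylinder backup fails [OR]: union of children's cut sets → 3 cut set(s).
Scavenge line fails [OR]: union of children's cut sets → 2 cut set(s).
O2 supply unavailable [AND]: one cut set from each child combined → 2 × 1 = 2 cut set(s).
Breathing circuit 2 unavailable [AND]: one cut set from each child combined → 1 × 1 = 1 cut set(s).
Pipeline path 2 fails [AND]: one cut set from each child combined → 1 × 1 = 1 cut set(s).
Vaporizer chain 2 down [OR]: union of children's cut sets → 2 cut set(s).
Anesthesia gas delivery interrupted [OR]: union of children's cut sets → 10 cut set(s).
Minimal cut sets: {Flowmeter is out}; {Lower CO2 absorber is down, North O2 cylinder is out}; {Primary pressure regulator stuck}; {C pipeline inlet is inoperative}; {Supply hose failed}; {North check valve is inoperative}; {APL valve fails, Lower fresh-gas outlet failed}; {APL valve fails, Backup vaporizer faulted}; {Backup O2 cylinder 2 faulted, Secondary flowmeter 2 is down}; {C pressure regulator 2 offline, Outboard CO2 absorber 2 trips}.

10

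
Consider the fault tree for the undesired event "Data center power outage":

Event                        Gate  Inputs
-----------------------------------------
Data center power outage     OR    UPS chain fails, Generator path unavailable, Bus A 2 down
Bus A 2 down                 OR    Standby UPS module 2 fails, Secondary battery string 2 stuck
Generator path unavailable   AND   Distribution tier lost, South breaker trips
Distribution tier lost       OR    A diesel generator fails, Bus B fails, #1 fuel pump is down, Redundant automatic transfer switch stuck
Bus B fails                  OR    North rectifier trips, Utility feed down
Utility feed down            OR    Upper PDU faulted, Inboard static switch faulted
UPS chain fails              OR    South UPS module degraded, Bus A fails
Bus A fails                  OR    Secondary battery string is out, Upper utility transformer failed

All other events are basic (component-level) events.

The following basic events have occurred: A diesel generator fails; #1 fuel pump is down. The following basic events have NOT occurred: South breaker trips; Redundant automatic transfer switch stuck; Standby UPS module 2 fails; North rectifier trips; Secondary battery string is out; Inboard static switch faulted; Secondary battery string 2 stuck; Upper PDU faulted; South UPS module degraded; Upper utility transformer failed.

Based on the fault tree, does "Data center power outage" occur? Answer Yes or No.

No

Bus A fails [OR]: Secondary battery string is out=not, Upper utility transformer failed=not → no input occurs → does not occur.
UPS chain fails [OR]: South UPS module degraded=not, Bus A fails=not → no input occurs → does not occur.
Utility feed down [OR]: Upper PDU faulted=not, Inboard static switch faulted=not → no input occurs → does not occur.
Bus B fails [OR]: North rectifier trips=not, Utility feed down=not → no input occurs → does not occur.
Distribution tier lost [OR]: A diesel generator fails=occurs, Bus B fails=not, #1 fuel pump is down=occurs, Redundant automatic transfer switch stuck=not → at least one input occurs → occurs.
Generator path unavailable [AND]: Distribution tier lost=occurs, South breaker trips=not → not all inputs occur → does not occur.
Bus A 2 down [OR]: Standby UPS module 2 fails=not, Secondary battery string 2 stuck=not → no input occurs → does not occur.
Data center power outage [OR]: UPS chain fails=not, Generator path unavailable=not, Bus A 2 down=not → no input occurs → does not occur.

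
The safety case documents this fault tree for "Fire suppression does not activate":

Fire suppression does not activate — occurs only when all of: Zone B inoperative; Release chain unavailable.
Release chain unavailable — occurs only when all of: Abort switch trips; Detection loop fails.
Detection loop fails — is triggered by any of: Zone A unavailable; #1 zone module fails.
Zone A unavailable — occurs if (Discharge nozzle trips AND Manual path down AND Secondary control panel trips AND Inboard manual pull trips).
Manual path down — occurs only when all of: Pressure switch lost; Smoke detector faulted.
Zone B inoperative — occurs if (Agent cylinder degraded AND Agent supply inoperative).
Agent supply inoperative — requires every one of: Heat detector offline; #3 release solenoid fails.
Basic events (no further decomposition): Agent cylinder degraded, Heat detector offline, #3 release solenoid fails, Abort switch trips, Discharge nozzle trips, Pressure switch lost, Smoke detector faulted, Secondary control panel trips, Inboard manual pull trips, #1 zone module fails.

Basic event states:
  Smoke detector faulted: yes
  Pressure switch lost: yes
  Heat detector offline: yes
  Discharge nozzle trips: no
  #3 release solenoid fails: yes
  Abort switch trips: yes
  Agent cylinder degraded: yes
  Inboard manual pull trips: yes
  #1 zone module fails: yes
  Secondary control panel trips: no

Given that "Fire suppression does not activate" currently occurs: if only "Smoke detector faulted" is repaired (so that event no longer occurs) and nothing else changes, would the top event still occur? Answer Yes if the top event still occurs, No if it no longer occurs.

Counterfactual: set "Smoke detector faulted" to not occurred.
Agent supply inoperative [AND]: Heat detector offline=occurs, #3 release solenoid fails=occurs → all inputs occur → occurs.
Zone B inoperative [AND]: Agent cylinder degraded=occurs, Agent supply inoperative=occurs → all inputs occur → occurs.
Manual path down [AND]: Pressure switch lost=occurs, Smoke detector faulted=not → not all inputs occur → does not occur.
Zone A unavailable [AND]: Discharge nozzle trips=not, Manual path down=not, Secondary control panel trips=not, Inboard manual pull trips=occurs → not all inputs occur → does not occur.
Detection loop fails [OR]: Zone A unavailable=not, #1 zone module fails=occurs → at least one input occurs → occurs.
Release chain unavailable [AND]: Abort switch trips=occurs, Detection loop fails=occurs → all inputs occur → occurs.
Fire suppression does not activate [AND]: Zone B inoperative=occurs, Release chain unavailable=occurs → all inputs occur → occurs.

Yes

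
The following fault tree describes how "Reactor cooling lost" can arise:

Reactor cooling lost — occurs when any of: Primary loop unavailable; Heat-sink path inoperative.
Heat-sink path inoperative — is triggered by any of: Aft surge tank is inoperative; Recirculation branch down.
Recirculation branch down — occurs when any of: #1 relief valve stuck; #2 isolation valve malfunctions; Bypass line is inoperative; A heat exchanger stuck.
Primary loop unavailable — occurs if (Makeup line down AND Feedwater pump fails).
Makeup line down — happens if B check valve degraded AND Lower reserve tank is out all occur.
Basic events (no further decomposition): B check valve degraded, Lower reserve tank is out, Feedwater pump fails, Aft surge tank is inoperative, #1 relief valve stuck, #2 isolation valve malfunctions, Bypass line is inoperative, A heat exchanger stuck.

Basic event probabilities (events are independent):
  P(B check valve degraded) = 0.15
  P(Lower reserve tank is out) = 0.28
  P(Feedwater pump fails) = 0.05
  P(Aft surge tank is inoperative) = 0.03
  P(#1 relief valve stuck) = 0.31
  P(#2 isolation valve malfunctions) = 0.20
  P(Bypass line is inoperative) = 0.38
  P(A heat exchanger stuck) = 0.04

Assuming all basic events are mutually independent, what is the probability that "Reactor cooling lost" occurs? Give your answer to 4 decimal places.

0.6820

P(Makeup line down) [AND] = 0.15 × 0.28 = 0.042000
P(Primary loop unavailable) [AND] = 0.042000 × 0.05 = 0.002100
P(Recirculation branch down) [OR] = 1 − (1−0.31) × (1−0.20) × (1−0.38) × (1−0.04) = 0.671450
P(Heat-sink path inoperative) [OR] = 1 − (1−0.03) × (1−0.671450) = 0.681307
P(Reactor cooling lost) [OR] = 1 − (1−0.002100) × (1−0.681307) = 0.681976
Rounded to 4 decimal places: P(Reactor cooling lost) ≈ 0.6820.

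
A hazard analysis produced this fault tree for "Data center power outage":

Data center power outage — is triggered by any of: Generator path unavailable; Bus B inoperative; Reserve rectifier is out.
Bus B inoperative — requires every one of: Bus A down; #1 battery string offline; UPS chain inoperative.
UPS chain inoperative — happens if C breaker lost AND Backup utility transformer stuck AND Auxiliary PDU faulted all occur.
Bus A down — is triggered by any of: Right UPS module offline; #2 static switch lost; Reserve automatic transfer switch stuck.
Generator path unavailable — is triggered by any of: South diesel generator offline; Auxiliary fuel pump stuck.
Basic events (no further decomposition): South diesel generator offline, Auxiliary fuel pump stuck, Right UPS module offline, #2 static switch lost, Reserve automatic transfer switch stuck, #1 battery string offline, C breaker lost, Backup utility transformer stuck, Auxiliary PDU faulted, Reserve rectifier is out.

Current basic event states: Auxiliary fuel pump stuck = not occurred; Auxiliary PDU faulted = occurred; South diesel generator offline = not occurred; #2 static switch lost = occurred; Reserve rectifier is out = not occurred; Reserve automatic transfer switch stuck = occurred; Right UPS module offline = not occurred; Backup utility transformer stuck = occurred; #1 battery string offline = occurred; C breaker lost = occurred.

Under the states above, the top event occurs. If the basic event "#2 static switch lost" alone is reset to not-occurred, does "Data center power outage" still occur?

Counterfactual: set "#2 static switch lost" to not occurred.
Generator path unavailable [OR]: South diesel generator offline=not, Auxiliary fuel pump stuck=not → no input occurs → does not occur.
Bus A down [OR]: Right UPS module offline=not, #2 static switch lost=not, Reserve automatic transfer switch stuck=occurs → at least one input occurs → occurs.
UPS chain inoperative [AND]: C breaker lost=occurs, Backup utility transformer stuck=occurs, Auxiliary PDU faulted=occurs → all inputs occur → occurs.
Bus B inoperative [AND]: Bus A down=occurs, #1 battery string offline=occurs, UPS chain inoperative=occurs → all inputs occur → occurs.
Data center power outage [OR]: Generator path unavailable=not, Bus B inoperative=occurs, Reserve rectifier is out=not → at least one input occurs → occurs.

Yes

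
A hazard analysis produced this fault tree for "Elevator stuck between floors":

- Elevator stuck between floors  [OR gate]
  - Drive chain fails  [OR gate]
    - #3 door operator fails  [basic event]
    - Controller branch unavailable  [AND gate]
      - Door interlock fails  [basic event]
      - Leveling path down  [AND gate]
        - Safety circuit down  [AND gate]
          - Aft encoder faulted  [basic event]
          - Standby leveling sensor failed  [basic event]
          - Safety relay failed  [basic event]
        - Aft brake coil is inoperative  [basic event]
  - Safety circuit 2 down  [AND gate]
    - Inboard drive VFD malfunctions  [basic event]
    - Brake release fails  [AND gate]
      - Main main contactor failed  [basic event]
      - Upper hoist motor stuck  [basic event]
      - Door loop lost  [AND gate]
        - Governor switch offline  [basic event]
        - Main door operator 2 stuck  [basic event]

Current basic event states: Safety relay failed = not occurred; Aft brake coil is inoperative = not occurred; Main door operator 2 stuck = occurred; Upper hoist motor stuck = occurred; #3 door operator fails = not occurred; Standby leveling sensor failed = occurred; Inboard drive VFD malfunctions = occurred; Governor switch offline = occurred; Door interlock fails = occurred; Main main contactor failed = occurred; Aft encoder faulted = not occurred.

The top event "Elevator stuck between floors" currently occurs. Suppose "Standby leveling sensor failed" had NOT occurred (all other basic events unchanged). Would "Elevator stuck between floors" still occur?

Yes

Counterfactual: set "Standby leveling sensor failed" to not occurred.
Safety circuit down [AND]: Aft encoder faulted=not, Standby leveling sensor failed=not, Safety relay failed=not → not all inputs occur → does not occur.
Leveling path down [AND]: Safety circuit down=not, Aft brake coil is inoperative=not → not all inputs occur → does not occur.
Controller branch unavailable [AND]: Door interlock fails=occurs, Leveling path down=not → not all inputs occur → does not occur.
Drive chain fails [OR]: #3 door operator fails=not, Controller branch unavailable=not → no input occurs → does not occur.
Door loop lost [AND]: Governor switch offline=occurs, Main door operator 2 stuck=occurs → all inputs occur → occurs.
Brake release fails [AND]: Main main contactor failed=occurs, Upper hoist motor stuck=occurs, Door loop lost=occurs → all inputs occur → occurs.
Safety circuit 2 down [AND]: Inboard drive VFD malfunctions=occurs, Brake release fails=occurs → all inputs occur → occurs.
Elevator stuck between floors [OR]: Drive chain fails=not, Safety circuit 2 down=occurs → at least one input occurs → occurs.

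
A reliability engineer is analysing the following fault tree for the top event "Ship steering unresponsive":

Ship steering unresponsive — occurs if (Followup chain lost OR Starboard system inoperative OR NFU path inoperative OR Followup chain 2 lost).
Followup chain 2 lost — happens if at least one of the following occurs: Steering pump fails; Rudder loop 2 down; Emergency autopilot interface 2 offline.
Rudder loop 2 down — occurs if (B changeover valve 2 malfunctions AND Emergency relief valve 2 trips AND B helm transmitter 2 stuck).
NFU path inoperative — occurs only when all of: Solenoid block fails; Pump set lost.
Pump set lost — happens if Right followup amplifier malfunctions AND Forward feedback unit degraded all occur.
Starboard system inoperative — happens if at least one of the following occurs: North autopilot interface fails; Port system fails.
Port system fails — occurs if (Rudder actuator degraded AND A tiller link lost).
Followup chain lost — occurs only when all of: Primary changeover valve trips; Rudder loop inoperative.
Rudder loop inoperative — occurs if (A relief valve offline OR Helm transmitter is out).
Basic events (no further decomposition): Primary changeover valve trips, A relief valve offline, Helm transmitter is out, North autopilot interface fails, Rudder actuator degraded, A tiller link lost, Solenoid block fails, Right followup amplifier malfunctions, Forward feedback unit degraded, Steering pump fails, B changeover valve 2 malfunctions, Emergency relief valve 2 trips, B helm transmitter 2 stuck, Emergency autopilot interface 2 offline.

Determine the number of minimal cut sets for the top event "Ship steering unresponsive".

8

Rudder loop inoperative [OR]: union of children's cut sets → 2 cut set(s).
Followup chain lost [AND]: one cut set from each child combined → 1 × 2 = 2 cut set(s).
Port system fails [AND]: one cut set from each child combined → 1 × 1 = 1 cut set(s).
Starboard system inoperative [OR]: union of children's cut sets → 2 cut set(s).
Pump set lost [AND]: one cut set from each child combined → 1 × 1 = 1 cut set(s).
NFU path inoperative [AND]: one cut set from each child combined → 1 × 1 = 1 cut set(s).
Rudder loop 2 down [AND]: one cut set from each child combined → 1 × 1 × 1 = 1 cut set(s).
Followup chain 2 lost [OR]: union of children's cut sets → 3 cut set(s).
Ship steering unresponsive [OR]: union of children's cut sets → 8 cut set(s).
Minimal cut sets: {A relief valve offline, Primary changeover valve trips}; {Helm transmitter is out, Primary changeover valve trips}; {North autopilot interface fails}; {A tiller link lost, Rudder actuator degraded}; {Forward feedback unit degraded, Right followup amplifier malfunctions, Solenoid block fails}; {Steering pump fails}; {B changeover valve 2 malfunctions, B helm transmitter 2 stuck, Emergency relief valve 2 trips}; {Emergency autopilot interface 2 offline}.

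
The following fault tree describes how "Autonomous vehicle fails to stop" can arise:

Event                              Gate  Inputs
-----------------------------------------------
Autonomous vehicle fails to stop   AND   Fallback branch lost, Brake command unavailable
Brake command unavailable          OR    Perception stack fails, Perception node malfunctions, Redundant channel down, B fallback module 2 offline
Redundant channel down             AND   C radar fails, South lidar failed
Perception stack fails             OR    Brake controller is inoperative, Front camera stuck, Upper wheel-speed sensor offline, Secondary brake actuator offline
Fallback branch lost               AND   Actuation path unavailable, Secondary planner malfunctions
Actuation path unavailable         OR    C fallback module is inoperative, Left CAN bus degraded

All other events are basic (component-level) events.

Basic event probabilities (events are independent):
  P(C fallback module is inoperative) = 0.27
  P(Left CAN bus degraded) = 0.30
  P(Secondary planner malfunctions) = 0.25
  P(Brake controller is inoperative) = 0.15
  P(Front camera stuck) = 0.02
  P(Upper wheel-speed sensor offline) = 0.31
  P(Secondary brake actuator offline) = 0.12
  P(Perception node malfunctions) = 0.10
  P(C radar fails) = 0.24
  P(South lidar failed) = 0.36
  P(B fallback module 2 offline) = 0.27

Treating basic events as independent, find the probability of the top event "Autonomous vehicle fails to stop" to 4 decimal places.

0.0851

P(Actuation path unavailable) [OR] = 1 − (1−0.27) × (1−0.30) = 0.489000
P(Fallback branch lost) [AND] = 0.489000 × 0.25 = 0.122250
P(Perception stack fails) [OR] = 1 − (1−0.15) × (1−0.02) × (1−0.31) × (1−0.12) = 0.494202
P(Redundant channel down) [AND] = 0.24 × 0.36 = 0.086400
P(Brake command unavailable) [OR] = 1 − (1−0.494202) × (1−0.10) × (1−0.086400) × (1−0.27) = 0.696402
P(Autonomous vehicle fails to stop) [AND] = 0.122250 × 0.696402 = 0.085135
Rounded to 4 decimal places: P(Autonomous vehicle fails to stop) ≈ 0.0851.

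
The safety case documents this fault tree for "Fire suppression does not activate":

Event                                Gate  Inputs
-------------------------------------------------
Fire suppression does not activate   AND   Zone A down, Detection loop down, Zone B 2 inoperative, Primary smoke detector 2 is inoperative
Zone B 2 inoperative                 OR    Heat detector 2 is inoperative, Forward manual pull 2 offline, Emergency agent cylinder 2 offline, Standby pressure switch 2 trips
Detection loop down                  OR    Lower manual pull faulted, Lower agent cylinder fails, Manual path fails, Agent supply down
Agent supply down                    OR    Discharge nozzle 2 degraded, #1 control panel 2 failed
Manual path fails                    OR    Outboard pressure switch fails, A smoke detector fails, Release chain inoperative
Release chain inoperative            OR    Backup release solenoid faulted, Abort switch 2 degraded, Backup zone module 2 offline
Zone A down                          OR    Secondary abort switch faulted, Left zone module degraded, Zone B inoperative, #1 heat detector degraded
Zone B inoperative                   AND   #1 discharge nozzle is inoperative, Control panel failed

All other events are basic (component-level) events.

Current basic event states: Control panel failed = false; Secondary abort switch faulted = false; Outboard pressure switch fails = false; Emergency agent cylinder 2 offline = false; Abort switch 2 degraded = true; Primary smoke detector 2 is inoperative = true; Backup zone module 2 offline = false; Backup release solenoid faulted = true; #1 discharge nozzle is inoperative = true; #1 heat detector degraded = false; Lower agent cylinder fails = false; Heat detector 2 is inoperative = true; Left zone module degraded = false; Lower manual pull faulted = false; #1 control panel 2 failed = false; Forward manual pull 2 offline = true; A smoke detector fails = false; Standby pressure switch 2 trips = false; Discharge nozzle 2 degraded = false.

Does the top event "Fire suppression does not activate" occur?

No

Zone B inoperative [AND]: #1 discharge nozzle is inoperative=occurs, Control panel failed=not → not all inputs occur → does not occur.
Zone A down [OR]: Secondary abort switch faulted=not, Left zone module degraded=not, Zone B inoperative=not, #1 heat detector degraded=not → no input occurs → does not occur.
Release chain inoperative [OR]: Backup release solenoid faulted=occurs, Abort switch 2 degraded=occurs, Backup zone module 2 offline=not → at least one input occurs → occurs.
Manual path fails [OR]: Outboard pressure switch fails=not, A smoke detector fails=not, Release chain inoperative=occurs → at least one input occurs → occurs.
Agent supply down [OR]: Discharge nozzle 2 degraded=not, #1 control panel 2 failed=not → no input occurs → does not occur.
Detection loop down [OR]: Lower manual pull faulted=not, Lower agent cylinder fails=not, Manual path fails=occurs, Agent supply down=not → at least one input occurs → occurs.
Zone B 2 inoperative [OR]: Heat detector 2 is inoperative=occurs, Forward manual pull 2 offline=occurs, Emergency agent cylinder 2 offline=not, Standby pressure switch 2 trips=not → at least one input occurs → occurs.
Fire suppression does not activate [AND]: Zone A down=not, Detection loop down=occurs, Zone B 2 inoperative=occurs, Primary smoke detector 2 is inoperative=occurs → not all inputs occur → does not occur.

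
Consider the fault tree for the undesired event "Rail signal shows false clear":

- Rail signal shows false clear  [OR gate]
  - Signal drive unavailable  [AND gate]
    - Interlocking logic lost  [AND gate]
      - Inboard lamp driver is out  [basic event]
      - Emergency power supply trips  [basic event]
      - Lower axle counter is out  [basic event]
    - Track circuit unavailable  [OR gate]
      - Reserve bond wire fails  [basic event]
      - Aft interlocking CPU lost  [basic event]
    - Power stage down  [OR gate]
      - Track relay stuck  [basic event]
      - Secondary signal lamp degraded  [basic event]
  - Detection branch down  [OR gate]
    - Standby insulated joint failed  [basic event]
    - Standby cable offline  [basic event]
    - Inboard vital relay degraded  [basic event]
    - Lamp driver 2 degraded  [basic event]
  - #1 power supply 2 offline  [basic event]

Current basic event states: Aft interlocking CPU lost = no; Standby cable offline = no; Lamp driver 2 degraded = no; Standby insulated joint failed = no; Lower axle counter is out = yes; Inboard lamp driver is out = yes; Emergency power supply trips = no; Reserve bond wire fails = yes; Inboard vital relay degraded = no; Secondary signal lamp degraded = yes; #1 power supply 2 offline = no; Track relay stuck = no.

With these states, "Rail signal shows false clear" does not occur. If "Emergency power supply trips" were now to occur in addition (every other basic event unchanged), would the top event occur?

Counterfactual: set "Emergency power supply trips" to occurred.
Interlocking logic lost [AND]: Inboard lamp driver is out=occurs, Emergency power supply trips=occurs, Lower axle counter is out=occurs → all inputs occur → occurs.
Track circuit unavailable [OR]: Reserve bond wire fails=occurs, Aft interlocking CPU lost=not → at least one input occurs → occurs.
Power stage down [OR]: Track relay stuck=not, Secondary signal lamp degraded=occurs → at least one input occurs → occurs.
Signal drive unavailable [AND]: Interlocking logic lost=occurs, Track circuit unavailable=occurs, Power stage down=occurs → all inputs occur → occurs.
Detection branch down [OR]: Standby insulated joint failed=not, Standby cable offline=not, Inboard vital relay degraded=not, Lamp driver 2 degraded=not → no input occurs → does not occur.
Rail signal shows false clear [OR]: Signal drive unavailable=occurs, Detection branch down=not, #1 power supply 2 offline=not → at least one input occurs → occurs.

Yes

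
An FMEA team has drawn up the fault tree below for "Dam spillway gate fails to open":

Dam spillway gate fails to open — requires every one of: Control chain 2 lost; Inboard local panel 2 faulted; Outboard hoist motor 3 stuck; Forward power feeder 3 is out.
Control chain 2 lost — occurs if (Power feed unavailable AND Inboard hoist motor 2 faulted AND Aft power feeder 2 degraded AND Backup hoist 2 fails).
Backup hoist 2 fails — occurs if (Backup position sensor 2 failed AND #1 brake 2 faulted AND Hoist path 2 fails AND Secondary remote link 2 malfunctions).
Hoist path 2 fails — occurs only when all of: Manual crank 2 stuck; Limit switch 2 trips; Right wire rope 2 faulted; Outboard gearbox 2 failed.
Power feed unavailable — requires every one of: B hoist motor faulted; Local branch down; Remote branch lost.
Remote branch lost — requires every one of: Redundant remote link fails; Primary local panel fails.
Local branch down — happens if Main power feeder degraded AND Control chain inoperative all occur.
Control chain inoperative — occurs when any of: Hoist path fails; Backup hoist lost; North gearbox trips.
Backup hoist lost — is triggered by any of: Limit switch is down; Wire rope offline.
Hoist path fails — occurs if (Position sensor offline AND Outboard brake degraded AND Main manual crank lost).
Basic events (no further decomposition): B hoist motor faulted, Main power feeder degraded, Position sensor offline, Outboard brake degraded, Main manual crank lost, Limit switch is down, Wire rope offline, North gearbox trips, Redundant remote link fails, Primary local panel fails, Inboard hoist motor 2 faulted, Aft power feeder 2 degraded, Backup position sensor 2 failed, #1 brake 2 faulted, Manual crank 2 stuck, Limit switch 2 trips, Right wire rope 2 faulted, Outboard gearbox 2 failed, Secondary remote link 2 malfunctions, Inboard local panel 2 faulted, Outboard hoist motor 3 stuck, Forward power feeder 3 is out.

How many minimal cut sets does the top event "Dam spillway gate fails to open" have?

4

Hoist path fails [AND]: one cut set from each child combined → 1 × 1 × 1 = 1 cut set(s).
Backup hoist lost [OR]: union of children's cut sets → 2 cut set(s).
Control chain inoperative [OR]: union of children's cut sets → 4 cut set(s).
Local branch down [AND]: one cut set from each child combined → 1 × 4 = 4 cut set(s).
Remote branch lost [AND]: one cut set from each child combined → 1 × 1 = 1 cut set(s).
Power feed unavailable [AND]: one cut set from each child combined → 1 × 4 × 1 = 4 cut set(s).
Hoist path 2 fails [AND]: one cut set from each child combined → 1 × 1 × 1 × 1 = 1 cut set(s).
Backup hoist 2 fails [AND]: one cut set from each child combined → 1 × 1 × 1 × 1 = 1 cut set(s).
Control chain 2 lost [AND]: one cut set from each child combined → 4 × 1 × 1 × 1 = 4 cut set(s).
Dam spillway gate fails to open [AND]: one cut set from each child combined → 4 × 1 × 1 × 1 = 4 cut set(s).
Minimal cut sets: {#1 brake 2 faulted, Aft power feeder 2 degraded, B hoist motor faulted, Backup position sensor 2 failed, Forward power feeder 3 is out, Inboard hoist motor 2 faulted, Inboard local panel 2 faulted, Limit switch 2 trips, Main manual crank lost, Main power feeder degraded, Manual crank 2 stuck, Outboard brake degraded, Outboard gearbox 2 failed, Outboard hoist motor 3 stuck, Position sensor offline, Primary local panel fails, Redundant remote link fails, Right wire rope 2 faulted, Secondary remote link 2 malfunctions}; {#1 brake 2 faulted, Aft power feeder 2 degraded, B hoist motor faulted, Backup position sensor 2 failed, Forward power feeder 3 is out, Inboard hoist motor 2 faulted, Inboard local panel 2 faulted, Limit switch 2 trips, Limit switch is down, Main power feeder degraded, Manual crank 2 stuck, Outboard gearbox 2 failed, Outboard hoist motor 3 stuck, Primary local panel fails, Redundant remote link fails, Right wire rope 2 faulted, Secondary remote link 2 malfunctions}; {#1 brake 2 faulted, Aft power feeder 2 degraded, B hoist motor faulted, Backup position sensor 2 failed, Forward power feeder 3 is out, Inboard hoist motor 2 faulted, Inboard local panel 2 faulted, Limit switch 2 trips, Main power feeder degraded, Manual crank 2 stuck, Outboard gearbox 2 failed, Outboard hoist motor 3 stuck, Primary local panel fails, Redundant remote link fails, Right wire rope 2 faulted, Secondary remote link 2 malfunctions, Wire rope offline}; {#1 brake 2 faulted, Aft power feeder 2 degraded, B hoist motor faulted, Backup position sensor 2 failed, Forward power feeder 3 is out, Inboard hoist motor 2 faulted, Inboard local panel 2 faulted, Limit switch 2 trips, Main power feeder degraded, Manual crank 2 stuck, North gearbox trips, Outboard gearbox 2 failed, Outboard hoist motor 3 stuck, Primary local panel fails, Redundant remote link fails, Right wire rope 2 faulted, Secondary remote link 2 malfunctions}.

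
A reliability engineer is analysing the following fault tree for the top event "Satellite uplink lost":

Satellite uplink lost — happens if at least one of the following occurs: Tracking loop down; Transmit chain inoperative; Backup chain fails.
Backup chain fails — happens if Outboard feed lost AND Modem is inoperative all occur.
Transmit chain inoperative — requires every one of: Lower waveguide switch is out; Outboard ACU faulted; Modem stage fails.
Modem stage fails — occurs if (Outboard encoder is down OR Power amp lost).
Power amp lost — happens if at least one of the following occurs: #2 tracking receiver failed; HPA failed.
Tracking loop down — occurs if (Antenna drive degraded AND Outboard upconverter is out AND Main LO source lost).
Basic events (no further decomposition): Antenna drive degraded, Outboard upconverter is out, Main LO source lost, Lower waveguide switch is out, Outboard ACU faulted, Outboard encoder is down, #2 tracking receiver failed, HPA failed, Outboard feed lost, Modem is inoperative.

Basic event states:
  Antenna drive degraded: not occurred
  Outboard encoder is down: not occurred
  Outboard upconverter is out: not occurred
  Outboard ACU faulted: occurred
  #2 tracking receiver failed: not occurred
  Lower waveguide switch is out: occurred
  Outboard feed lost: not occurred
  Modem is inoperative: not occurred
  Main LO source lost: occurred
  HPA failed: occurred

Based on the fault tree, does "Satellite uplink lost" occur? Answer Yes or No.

Yes

Tracking loop down [AND]: Antenna drive degraded=not, Outboard upconverter is out=not, Main LO source lost=occurs → not all inputs occur → does not occur.
Power amp lost [OR]: #2 tracking receiver failed=not, HPA failed=occurs → at least one input occurs → occurs.
Modem stage fails [OR]: Outboard encoder is down=not, Power amp lost=occurs → at least one input occurs → occurs.
Transmit chain inoperative [AND]: Lower waveguide switch is out=occurs, Outboard ACU faulted=occurs, Modem stage fails=occurs → all inputs occur → occurs.
Backup chain fails [AND]: Outboard feed lost=not, Modem is inoperative=not → not all inputs occur → does not occur.
Satellite uplink lost [OR]: Tracking loop down=not, Transmit chain inoperative=occurs, Backup chain fails=not → at least one input occurs → occurs.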